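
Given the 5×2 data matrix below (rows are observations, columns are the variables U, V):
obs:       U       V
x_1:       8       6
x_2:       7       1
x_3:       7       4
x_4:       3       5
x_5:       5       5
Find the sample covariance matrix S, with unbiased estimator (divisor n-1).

Step 1 — column means:
  mean(U) = (8 + 7 + 7 + 3 + 5) / 5 = 30/5 = 6
  mean(V) = (6 + 1 + 4 + 5 + 5) / 5 = 21/5 = 4.2

Step 2 — sample covariance S[i,j] = (1/(n-1)) · Σ_k (x_{k,i} - mean_i) · (x_{k,j} - mean_j), with n-1 = 4.
  S[U,U] = ((2)·(2) + (1)·(1) + (1)·(1) + (-3)·(-3) + (-1)·(-1)) / 4 = 16/4 = 4
  S[U,V] = ((2)·(1.8) + (1)·(-3.2) + (1)·(-0.2) + (-3)·(0.8) + (-1)·(0.8)) / 4 = -3/4 = -0.75
  S[V,V] = ((1.8)·(1.8) + (-3.2)·(-3.2) + (-0.2)·(-0.2) + (0.8)·(0.8) + (0.8)·(0.8)) / 4 = 14.8/4 = 3.7

S is symmetric (S[j,i] = S[i,j]). Assembling:

S = [[4, -0.75],
 [-0.75, 3.7]]


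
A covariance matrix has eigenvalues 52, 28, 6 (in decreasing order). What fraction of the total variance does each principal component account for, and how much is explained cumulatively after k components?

Step 1 — total variance = trace(Sigma) = Σ λ_i = 52 + 28 + 6 = 86.

Step 2 — fraction explained by component i = λ_i / Σ λ:
  PC1: 52/86 = 0.6047
  PC2: 28/86 = 0.3256
  PC3: 6/86 = 0.0698

Step 3 — cumulative fraction after k components = (λ_1 + ... + λ_k) / Σ λ:
  k = 1: 52/86 = 0.6047
  k = 2: (52 + 28)/86 = 80/86 = 0.9302
  k = 3: (52 + 28 + 6)/86 = 86/86 = 1

Summary (fraction, with percent):

explained: PC1 0.6047 (60.47%), PC2 0.3256 (32.56%), PC3 0.0698 (6.98%);  cumulative: 0.6047, 0.9302, 1


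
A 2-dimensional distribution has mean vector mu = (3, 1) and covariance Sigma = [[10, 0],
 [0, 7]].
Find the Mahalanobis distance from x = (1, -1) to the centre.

Step 1 — centre the observation: (x - mu) = (-2, -2).

Step 2 — invert Sigma. det(Sigma) = 10·7 - (0)² = 70.
  Sigma^{-1} = (1/det) · [[d, -b], [-b, a]] = [[0.1, 0],
 [0, 0.1429]].

Step 3 — form the quadratic (x - mu)^T · Sigma^{-1} · (x - mu):
  Sigma^{-1} · (x - mu) = (-0.2, -0.2857).
  (x - mu)^T · [Sigma^{-1} · (x - mu)] = (-2)·(-0.2) + (-2)·(-0.2857) = 0.9714.

Step 4 — take square root: d = √(0.9714) ≈ 0.9856.

d(x, mu) = √(0.9714) ≈ 0.9856


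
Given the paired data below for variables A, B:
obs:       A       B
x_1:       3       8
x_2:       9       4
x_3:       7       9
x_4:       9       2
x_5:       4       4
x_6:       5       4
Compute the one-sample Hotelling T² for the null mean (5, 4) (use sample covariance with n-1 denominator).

Step 1 — sample mean vector:
  mean(A) = (3 + 9 + 7 + 9 + 4 + 5) / 6 = 37/6 = 6.1667
  mean(B) = (8 + 4 + 9 + 2 + 4 + 4) / 6 = 31/6 = 5.1667
  x̄ = (6.1667, 5.1667),  deviation x̄ - mu_0 = (6.1667, 5.1667) - (5, 4) = (1.1667, 1.1667).

Step 2 — sample covariance matrix, S[i,j] = (1/(n-1)) · Σ_k (x_{k,i} - mean_i) · (x_{k,j} - mean_j), divisor n-1 = 5:
  S[A,A] = ((-3.1667)·(-3.1667) + (2.8333)·(2.8333) + (0.8333)·(0.8333) + (2.8333)·(2.8333) + (-2.1667)·(-2.1667) + (-1.1667)·(-1.1667)) / 5 = 32.8333/5 = 6.5667
  S[A,B] = ((-3.1667)·(2.8333) + (2.8333)·(-1.1667) + (0.8333)·(3.8333) + (2.8333)·(-3.1667) + (-2.1667)·(-1.1667) + (-1.1667)·(-1.1667)) / 5 = -14.1667/5 = -2.8333
  S[B,B] = ((2.8333)·(2.8333) + (-1.1667)·(-1.1667) + (3.8333)·(3.8333) + (-3.1667)·(-3.1667) + (-1.1667)·(-1.1667) + (-1.1667)·(-1.1667)) / 5 = 36.8333/5 = 7.3667
  S = [[6.5667, -2.8333],
 [-2.8333, 7.3667]].

Step 3 — invert S. det(S) = 6.5667·7.3667 - (-2.8333)² = 40.3467.
  S^{-1} = (1/det) · [[d, -b], [-b, a]] = [[0.1826, 0.0702],
 [0.0702, 0.1628]].

Step 4 — quadratic form (x̄ - mu_0)^T · S^{-1} · (x̄ - mu_0):
  S^{-1} · (x̄ - mu_0) = (0.2949, 0.2718),
  (x̄ - mu_0)^T · [...] = (1.1667)·(0.2949) + (1.1667)·(0.2718) = 0.6612.

Step 5 — scale by n: T² = 6 · 0.6612 = 3.9673.

T² ≈ 3.9673


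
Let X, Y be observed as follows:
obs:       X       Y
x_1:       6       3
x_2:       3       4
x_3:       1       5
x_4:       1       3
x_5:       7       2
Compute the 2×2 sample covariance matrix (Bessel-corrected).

Step 1 — column means:
  mean(X) = (6 + 3 + 1 + 1 + 7) / 5 = 18/5 = 3.6
  mean(Y) = (3 + 4 + 5 + 3 + 2) / 5 = 17/5 = 3.4

Step 2 — sample covariance S[i,j] = (1/(n-1)) · Σ_k (x_{k,i} - mean_i) · (x_{k,j} - mean_j), with n-1 = 4.
  S[X,X] = ((2.4)·(2.4) + (-0.6)·(-0.6) + (-2.6)·(-2.6) + (-2.6)·(-2.6) + (3.4)·(3.4)) / 4 = 31.2/4 = 7.8
  S[X,Y] = ((2.4)·(-0.4) + (-0.6)·(0.6) + (-2.6)·(1.6) + (-2.6)·(-0.4) + (3.4)·(-1.4)) / 4 = -9.2/4 = -2.3
  S[Y,Y] = ((-0.4)·(-0.4) + (0.6)·(0.6) + (1.6)·(1.6) + (-0.4)·(-0.4) + (-1.4)·(-1.4)) / 4 = 5.2/4 = 1.3

S is symmetric (S[j,i] = S[i,j]). Assembling:

S = [[7.8, -2.3],
 [-2.3, 1.3]]


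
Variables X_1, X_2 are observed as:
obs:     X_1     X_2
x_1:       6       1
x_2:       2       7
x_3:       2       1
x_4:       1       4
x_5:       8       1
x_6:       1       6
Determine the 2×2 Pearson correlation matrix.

Step 1 — column means:
  mean(X_1) = (6 + 2 + 2 + 1 + 8 + 1) / 6 = 20/6 = 3.3333
  mean(X_2) = (1 + 7 + 1 + 4 + 1 + 6) / 6 = 20/6 = 3.3333

Step 2 — sample variances and covariances s[i,j] = (1/(n-1)) · Σ_k (x_{k,i} - mean_i) · (x_{k,j} - mean_j), with n-1 = 5:
  s[X_1,X_1] = ((2.6667)·(2.6667) + (-1.3333)·(-1.3333) + (-1.3333)·(-1.3333) + (-2.3333)·(-2.3333) + (4.6667)·(4.6667) + (-2.3333)·(-2.3333)) / 5 = 43.3333/5 = 8.6667
  s[X_1,X_2] = ((2.6667)·(-2.3333) + (-1.3333)·(3.6667) + (-1.3333)·(-2.3333) + (-2.3333)·(0.6667) + (4.6667)·(-2.3333) + (-2.3333)·(2.6667)) / 5 = -26.6667/5 = -5.3333
  s[X_2,X_2] = ((-2.3333)·(-2.3333) + (3.6667)·(3.6667) + (-2.3333)·(-2.3333) + (0.6667)·(0.6667) + (-2.3333)·(-2.3333) + (2.6667)·(2.6667)) / 5 = 37.3333/5 = 7.4667
  Sample standard deviations s_i = √(s[i,i]):
  s(X_1) = √(8.6667) = 2.9439
  s(X_2) = √(7.4667) = 2.7325

Step 3 — r_{ij} = s_{ij} / (s_i · s_j):
  r[X_1,X_1] = 1 (diagonal).
  r[X_1,X_2] = -5.3333 / (2.9439 · 2.7325) = -5.3333 / 8.0443 = -0.663
  r[X_2,X_2] = 1 (diagonal).

R is symmetric with unit diagonal. Assembling:

R = [[1, -0.663],
 [-0.663, 1]]


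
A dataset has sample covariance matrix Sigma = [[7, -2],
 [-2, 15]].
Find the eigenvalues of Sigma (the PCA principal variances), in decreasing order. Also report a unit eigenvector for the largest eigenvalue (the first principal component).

Step 1 — characteristic polynomial of 2×2 Sigma:
  det(Sigma - λI) = λ² - trace · λ + det = 0.
  trace = 7 + 15 = 22, det = 7·15 - (-2)² = 101.
Step 2 — discriminant:
  Δ = trace² - 4·det = 484 - 404 = 80.
Step 3 — eigenvalues:
  λ = (trace ± √Δ)/2 = (22 ± 8.9443)/2,
  λ_1 = 15.4721,  λ_2 = 6.5279.

Step 4 — unit eigenvector for λ_1: solve (Sigma - λ_1 I)v = 0. First row:
  (7 - 15.4721)·v_x + (-2)·v_y = 0, i.e. (-8.4721)·v_x + (-2)·v_y = 0,
  so v ∝ (b, λ_1 - a) = (-2, 8.4721); multiply by -1 so the first entry is positive: u = (2, -8.4721).
  ||u|| = √((2)² + (-8.4721)²) = √(75.7771) ≈ 8.705,
  v_1 = u/||u|| ≈ (0.2298, -0.9732) (||v_1|| = 1).

λ_1 = 15.4721,  λ_2 = 6.5279;  v_1 ≈ (0.2298, -0.9732)


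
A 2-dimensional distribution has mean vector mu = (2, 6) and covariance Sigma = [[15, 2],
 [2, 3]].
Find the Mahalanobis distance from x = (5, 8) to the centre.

Step 1 — centre the observation: (x - mu) = (3, 2).

Step 2 — invert Sigma. det(Sigma) = 15·3 - (2)² = 41.
  Sigma^{-1} = (1/det) · [[d, -b], [-b, a]] = [[0.0732, -0.0488],
 [-0.0488, 0.3659]].

Step 3 — form the quadratic (x - mu)^T · Sigma^{-1} · (x - mu):
  Sigma^{-1} · (x - mu) = (0.122, 0.5854).
  (x - mu)^T · [Sigma^{-1} · (x - mu)] = (3)·(0.122) + (2)·(0.5854) = 1.5366.

Step 4 — take square root: d = √(1.5366) ≈ 1.2396.

d(x, mu) = √(1.5366) ≈ 1.2396


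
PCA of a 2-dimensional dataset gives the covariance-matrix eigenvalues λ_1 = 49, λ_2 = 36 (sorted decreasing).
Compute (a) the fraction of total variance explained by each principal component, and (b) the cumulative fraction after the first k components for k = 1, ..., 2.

Step 1 — total variance = trace(Sigma) = Σ λ_i = 49 + 36 = 85.

Step 2 — fraction explained by component i = λ_i / Σ λ:
  PC1: 49/85 = 0.5765
  PC2: 36/85 = 0.4235

Step 3 — cumulative fraction after k components = (λ_1 + ... + λ_k) / Σ λ:
  k = 1: 49/85 = 0.5765
  k = 2: (49 + 36)/85 = 85/85 = 1

Summary (fraction, with percent):

explained: PC1 0.5765 (57.65%), PC2 0.4235 (42.35%);  cumulative: 0.5765, 1


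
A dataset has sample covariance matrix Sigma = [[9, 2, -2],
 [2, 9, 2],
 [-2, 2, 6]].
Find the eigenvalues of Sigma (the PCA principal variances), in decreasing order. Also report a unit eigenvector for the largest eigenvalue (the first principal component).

Step 1 — characteristic polynomial p(λ) = det(λI - Sigma) = λ³ - tr·λ² + c_1·λ - det, where tr = trace, c_1 = sum of the principal 2×2 minors, det = det(Sigma):
  tr = 9 + 9 + 6 = 24,
  c_1 = (9·9 - (2)²) + (9·6 - (-2)²) + (9·6 - (2)²) = 77 + 50 + 50 = 177,
  det = 9·(9·6 - (2)²) - (2)·((2)·6 - (2)·(-2)) + (-2)·((2)·(2) - 9·(-2)) = 9·(50) - (2)·(16) + (-2)·(22) = 374.
  So p(λ) = λ³ - 24λ² + 177λ - 374.
Step 2 — look for an integer root (rational root theorem: any rational root is an integer divisor of 374). Testing λ = 11:
  p(11) = 1331 - 2904 + 1947 - 374 = 0  ✓
  Dividing out (λ - 11): p(λ) = (λ - 11)(λ² - 13λ + 34).
Step 3 — remaining eigenvalues from the quadratic λ² - 13λ + 34 = 0:
  Δ = 13² - 4·34 = 169 - 136 = 33,  λ = (13 ± √33)/2 = (13 ± 5.7446)/2 ≈ 9.3723 or 3.6277.
  Sorted: λ_1 = 11,  λ_2 = 9.3723,  λ_3 = 3.6277  (check: sum = 24 = tr ✓).

Step 4 — unit eigenvector for λ_1 = 11: v spans the null space of (Sigma - λ_1 I), whose rows are
  r_1 = (-2, 2, -2),  r_2 = (2, -2, 2),  r_3 = (-2, 2, -5).
  v is orthogonal to every row, so take v ∝ r_1 × r_3 = ((2)·(-5) - (-2)·(2), (-2)·(-2) - (-2)·(-5), (-2)·(2) - (2)·(-2)) = (-6, -6, 0).
  Rescale (divide by 6; multiply by -1 so the first nonzero entry is positive): u = (1, 1, 0).
  ||u|| = √((1)² + (1)² + (0)²) = √(2) ≈ 1.4142,  v_1 = u/||u|| ≈ (0.7071, 0.7071, 0) (||v_1|| = 1).

λ_1 = 11,  λ_2 = 9.3723,  λ_3 = 3.6277;  v_1 ≈ (0.7071, 0.7071, 0)


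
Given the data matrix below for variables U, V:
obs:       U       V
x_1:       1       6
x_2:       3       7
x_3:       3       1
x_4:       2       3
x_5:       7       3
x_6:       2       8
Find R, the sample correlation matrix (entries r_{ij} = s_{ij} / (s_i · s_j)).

Step 1 — column means:
  mean(U) = (1 + 3 + 3 + 2 + 7 + 2) / 6 = 18/6 = 3
  mean(V) = (6 + 7 + 1 + 3 + 3 + 8) / 6 = 28/6 = 4.6667

Step 2 — sample variances and covariances s[i,j] = (1/(n-1)) · Σ_k (x_{k,i} - mean_i) · (x_{k,j} - mean_j), with n-1 = 5:
  s[U,U] = ((-2)·(-2) + (0)·(0) + (0)·(0) + (-1)·(-1) + (4)·(4) + (-1)·(-1)) / 5 = 22/5 = 4.4
  s[U,V] = ((-2)·(1.3333) + (0)·(2.3333) + (0)·(-3.6667) + (-1)·(-1.6667) + (4)·(-1.6667) + (-1)·(3.3333)) / 5 = -11/5 = -2.2
  s[V,V] = ((1.3333)·(1.3333) + (2.3333)·(2.3333) + (-3.6667)·(-3.6667) + (-1.6667)·(-1.6667) + (-1.6667)·(-1.6667) + (3.3333)·(3.3333)) / 5 = 37.3333/5 = 7.4667
  Sample standard deviations s_i = √(s[i,i]):
  s(U) = √(4.4) = 2.0976
  s(V) = √(7.4667) = 2.7325

Step 3 — r_{ij} = s_{ij} / (s_i · s_j):
  r[U,U] = 1 (diagonal).
  r[U,V] = -2.2 / (2.0976 · 2.7325) = -2.2 / 5.7318 = -0.3838
  r[V,V] = 1 (diagonal).

R is symmetric with unit diagonal. Assembling:

R = [[1, -0.3838],
 [-0.3838, 1]]


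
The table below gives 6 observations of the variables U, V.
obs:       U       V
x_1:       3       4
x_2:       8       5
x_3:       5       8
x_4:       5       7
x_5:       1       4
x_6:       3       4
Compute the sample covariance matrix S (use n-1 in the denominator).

Step 1 — column means:
  mean(U) = (3 + 8 + 5 + 5 + 1 + 3) / 6 = 25/6 = 4.1667
  mean(V) = (4 + 5 + 8 + 7 + 4 + 4) / 6 = 32/6 = 5.3333

Step 2 — sample covariance S[i,j] = (1/(n-1)) · Σ_k (x_{k,i} - mean_i) · (x_{k,j} - mean_j), with n-1 = 5.
  S[U,U] = ((-1.1667)·(-1.1667) + (3.8333)·(3.8333) + (0.8333)·(0.8333) + (0.8333)·(0.8333) + (-3.1667)·(-3.1667) + (-1.1667)·(-1.1667)) / 5 = 28.8333/5 = 5.7667
  S[U,V] = ((-1.1667)·(-1.3333) + (3.8333)·(-0.3333) + (0.8333)·(2.6667) + (0.8333)·(1.6667) + (-3.1667)·(-1.3333) + (-1.1667)·(-1.3333)) / 5 = 9.6667/5 = 1.9333
  S[V,V] = ((-1.3333)·(-1.3333) + (-0.3333)·(-0.3333) + (2.6667)·(2.6667) + (1.6667)·(1.6667) + (-1.3333)·(-1.3333) + (-1.3333)·(-1.3333)) / 5 = 15.3333/5 = 3.0667

S is symmetric (S[j,i] = S[i,j]). Assembling:

S = [[5.7667, 1.9333],
 [1.9333, 3.0667]]


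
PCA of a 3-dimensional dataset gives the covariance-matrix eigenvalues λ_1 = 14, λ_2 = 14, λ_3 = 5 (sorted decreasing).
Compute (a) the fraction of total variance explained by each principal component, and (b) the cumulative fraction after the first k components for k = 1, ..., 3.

Step 1 — total variance = trace(Sigma) = Σ λ_i = 14 + 14 + 5 = 33.

Step 2 — fraction explained by component i = λ_i / Σ λ:
  PC1: 14/33 = 0.4242
  PC2: 14/33 = 0.4242
  PC3: 5/33 = 0.1515

Step 3 — cumulative fraction after k components = (λ_1 + ... + λ_k) / Σ λ:
  k = 1: 14/33 = 0.4242
  k = 2: (14 + 14)/33 = 28/33 = 0.8485
  k = 3: (14 + 14 + 5)/33 = 33/33 = 1

Summary (fraction, with percent):

explained: PC1 0.4242 (42.42%), PC2 0.4242 (42.42%), PC3 0.1515 (15.15%);  cumulative: 0.4242, 0.8485, 1


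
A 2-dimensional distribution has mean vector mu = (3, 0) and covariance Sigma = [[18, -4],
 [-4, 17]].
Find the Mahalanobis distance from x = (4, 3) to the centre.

Step 1 — centre the observation: (x - mu) = (1, 3).

Step 2 — invert Sigma. det(Sigma) = 18·17 - (-4)² = 290.
  Sigma^{-1} = (1/det) · [[d, -b], [-b, a]] = [[0.0586, 0.0138],
 [0.0138, 0.0621]].

Step 3 — form the quadratic (x - mu)^T · Sigma^{-1} · (x - mu):
  Sigma^{-1} · (x - mu) = (0.1, 0.2).
  (x - mu)^T · [Sigma^{-1} · (x - mu)] = (1)·(0.1) + (3)·(0.2) = 0.7.

Step 4 — take square root: d = √(0.7) ≈ 0.8367.

d(x, mu) = √(0.7) ≈ 0.8367


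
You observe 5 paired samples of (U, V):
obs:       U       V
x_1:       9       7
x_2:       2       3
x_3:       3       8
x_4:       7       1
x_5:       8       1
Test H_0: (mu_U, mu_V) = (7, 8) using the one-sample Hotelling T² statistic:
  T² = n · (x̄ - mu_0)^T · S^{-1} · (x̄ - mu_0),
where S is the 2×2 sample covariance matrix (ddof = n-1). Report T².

Step 1 — sample mean vector:
  mean(U) = (9 + 2 + 3 + 7 + 8) / 5 = 29/5 = 5.8
  mean(V) = (7 + 3 + 8 + 1 + 1) / 5 = 20/5 = 4
  x̄ = (5.8, 4),  deviation x̄ - mu_0 = (5.8, 4) - (7, 8) = (-1.2, -4).

Step 2 — sample covariance matrix, S[i,j] = (1/(n-1)) · Σ_k (x_{k,i} - mean_i) · (x_{k,j} - mean_j), divisor n-1 = 4:
  S[U,U] = ((3.2)·(3.2) + (-3.8)·(-3.8) + (-2.8)·(-2.8) + (1.2)·(1.2) + (2.2)·(2.2)) / 4 = 38.8/4 = 9.7
  S[U,V] = ((3.2)·(3) + (-3.8)·(-1) + (-2.8)·(4) + (1.2)·(-3) + (2.2)·(-3)) / 4 = -8/4 = -2
  S[V,V] = ((3)·(3) + (-1)·(-1) + (4)·(4) + (-3)·(-3) + (-3)·(-3)) / 4 = 44/4 = 11
  S = [[9.7, -2],
 [-2, 11]].

Step 3 — invert S. det(S) = 9.7·11 - (-2)² = 102.7.
  S^{-1} = (1/det) · [[d, -b], [-b, a]] = [[0.1071, 0.0195],
 [0.0195, 0.0944]].

Step 4 — quadratic form (x̄ - mu_0)^T · S^{-1} · (x̄ - mu_0):
  S^{-1} · (x̄ - mu_0) = (-0.2064, -0.4012),
  (x̄ - mu_0)^T · [...] = (-1.2)·(-0.2064) + (-4)·(-0.4012) = 1.8524.

Step 5 — scale by n: T² = 5 · 1.8524 = 9.2619.

T² ≈ 9.2619


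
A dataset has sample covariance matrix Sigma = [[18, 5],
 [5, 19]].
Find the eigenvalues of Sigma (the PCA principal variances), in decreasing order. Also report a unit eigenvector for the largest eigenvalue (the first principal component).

Step 1 — characteristic polynomial of 2×2 Sigma:
  det(Sigma - λI) = λ² - trace · λ + det = 0.
  trace = 18 + 19 = 37, det = 18·19 - (5)² = 317.
Step 2 — discriminant:
  Δ = trace² - 4·det = 1369 - 1268 = 101.
Step 3 — eigenvalues:
  λ = (trace ± √Δ)/2 = (37 ± 10.0499)/2,
  λ_1 = 23.5249,  λ_2 = 13.4751.

Step 4 — unit eigenvector for λ_1: solve (Sigma - λ_1 I)v = 0. First row:
  (18 - 23.5249)·v_x + (5)·v_y = 0, i.e. (-5.5249)·v_x + (5)·v_y = 0,
  so v ∝ (b, λ_1 - a) = (5, 5.5249) = u.
  ||u|| = √((5)² + (5.5249)²) = √(55.5249) ≈ 7.4515,
  v_1 = u/||u|| ≈ (0.671, 0.7415) (||v_1|| = 1).

λ_1 = 23.5249,  λ_2 = 13.4751;  v_1 ≈ (0.671, 0.7415)


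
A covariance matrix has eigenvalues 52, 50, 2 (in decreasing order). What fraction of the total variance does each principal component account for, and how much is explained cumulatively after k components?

Step 1 — total variance = trace(Sigma) = Σ λ_i = 52 + 50 + 2 = 104.

Step 2 — fraction explained by component i = λ_i / Σ λ:
  PC1: 52/104 = 0.5
  PC2: 50/104 = 0.4808
  PC3: 2/104 = 0.0192

Step 3 — cumulative fraction after k components = (λ_1 + ... + λ_k) / Σ λ:
  k = 1: 52/104 = 0.5
  k = 2: (52 + 50)/104 = 102/104 = 0.9808
  k = 3: (52 + 50 + 2)/104 = 104/104 = 1

Summary (fraction, with percent):

explained: PC1 0.5 (50%), PC2 0.4808 (48.08%), PC3 0.0192 (1.92%);  cumulative: 0.5, 0.9808, 1


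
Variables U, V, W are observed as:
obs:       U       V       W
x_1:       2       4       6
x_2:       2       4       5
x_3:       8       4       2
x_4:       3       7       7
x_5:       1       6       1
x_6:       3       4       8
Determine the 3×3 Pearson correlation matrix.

Step 1 — column means:
  mean(U) = (2 + 2 + 8 + 3 + 1 + 3) / 6 = 19/6 = 3.1667
  mean(V) = (4 + 4 + 4 + 7 + 6 + 4) / 6 = 29/6 = 4.8333
  mean(W) = (6 + 5 + 2 + 7 + 1 + 8) / 6 = 29/6 = 4.8333

Step 2 — sample variances and covariances s[i,j] = (1/(n-1)) · Σ_k (x_{k,i} - mean_i) · (x_{k,j} - mean_j), with n-1 = 5:
  s[U,U] = ((-1.1667)·(-1.1667) + (-1.1667)·(-1.1667) + (4.8333)·(4.8333) + (-0.1667)·(-0.1667) + (-2.1667)·(-2.1667) + (-0.1667)·(-0.1667)) / 5 = 30.8333/5 = 6.1667
  s[U,V] = ((-1.1667)·(-0.8333) + (-1.1667)·(-0.8333) + (4.8333)·(-0.8333) + (-0.1667)·(2.1667) + (-2.1667)·(1.1667) + (-0.1667)·(-0.8333)) / 5 = -4.8333/5 = -0.9667
  s[U,W] = ((-1.1667)·(1.1667) + (-1.1667)·(0.1667) + (4.8333)·(-2.8333) + (-0.1667)·(2.1667) + (-2.1667)·(-3.8333) + (-0.1667)·(3.1667)) / 5 = -7.8333/5 = -1.5667
  s[V,V] = ((-0.8333)·(-0.8333) + (-0.8333)·(-0.8333) + (-0.8333)·(-0.8333) + (2.1667)·(2.1667) + (1.1667)·(1.1667) + (-0.8333)·(-0.8333)) / 5 = 8.8333/5 = 1.7667
  s[V,W] = ((-0.8333)·(1.1667) + (-0.8333)·(0.1667) + (-0.8333)·(-2.8333) + (2.1667)·(2.1667) + (1.1667)·(-3.8333) + (-0.8333)·(3.1667)) / 5 = -1.1667/5 = -0.2333
  s[W,W] = ((1.1667)·(1.1667) + (0.1667)·(0.1667) + (-2.8333)·(-2.8333) + (2.1667)·(2.1667) + (-3.8333)·(-3.8333) + (3.1667)·(3.1667)) / 5 = 38.8333/5 = 7.7667
  Sample standard deviations s_i = √(s[i,i]):
  s(U) = √(6.1667) = 2.4833
  s(V) = √(1.7667) = 1.3292
  s(W) = √(7.7667) = 2.7869

Step 3 — r_{ij} = s_{ij} / (s_i · s_j):
  r[U,U] = 1 (diagonal).
  r[U,V] = -0.9667 / (2.4833 · 1.3292) = -0.9667 / 3.3007 = -0.2929
  r[U,W] = -1.5667 / (2.4833 · 2.7869) = -1.5667 / 6.9206 = -0.2264
  r[V,V] = 1 (diagonal).
  r[V,W] = -0.2333 / (1.3292 · 2.7869) = -0.2333 / 3.7042 = -0.063
  r[W,W] = 1 (diagonal).

R is symmetric with unit diagonal. Assembling:

R = [[1, -0.2929, -0.2264],
 [-0.2929, 1, -0.063],
 [-0.2264, -0.063, 1]]


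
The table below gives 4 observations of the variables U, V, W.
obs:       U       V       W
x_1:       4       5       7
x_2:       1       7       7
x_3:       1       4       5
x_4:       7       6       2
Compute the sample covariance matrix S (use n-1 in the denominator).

Step 1 — column means:
  mean(U) = (4 + 1 + 1 + 7) / 4 = 13/4 = 3.25
  mean(V) = (5 + 7 + 4 + 6) / 4 = 22/4 = 5.5
  mean(W) = (7 + 7 + 5 + 2) / 4 = 21/4 = 5.25

Step 2 — sample covariance S[i,j] = (1/(n-1)) · Σ_k (x_{k,i} - mean_i) · (x_{k,j} - mean_j), with n-1 = 3.
  S[U,U] = ((0.75)·(0.75) + (-2.25)·(-2.25) + (-2.25)·(-2.25) + (3.75)·(3.75)) / 3 = 24.75/3 = 8.25
  S[U,V] = ((0.75)·(-0.5) + (-2.25)·(1.5) + (-2.25)·(-1.5) + (3.75)·(0.5)) / 3 = 1.5/3 = 0.5
  S[U,W] = ((0.75)·(1.75) + (-2.25)·(1.75) + (-2.25)·(-0.25) + (3.75)·(-3.25)) / 3 = -14.25/3 = -4.75
  S[V,V] = ((-0.5)·(-0.5) + (1.5)·(1.5) + (-1.5)·(-1.5) + (0.5)·(0.5)) / 3 = 5/3 = 1.6667
  S[V,W] = ((-0.5)·(1.75) + (1.5)·(1.75) + (-1.5)·(-0.25) + (0.5)·(-3.25)) / 3 = 0.5/3 = 0.1667
  S[W,W] = ((1.75)·(1.75) + (1.75)·(1.75) + (-0.25)·(-0.25) + (-3.25)·(-3.25)) / 3 = 16.75/3 = 5.5833

S is symmetric (S[j,i] = S[i,j]). Assembling:

S = [[8.25, 0.5, -4.75],
 [0.5, 1.6667, 0.1667],
 [-4.75, 0.1667, 5.5833]]


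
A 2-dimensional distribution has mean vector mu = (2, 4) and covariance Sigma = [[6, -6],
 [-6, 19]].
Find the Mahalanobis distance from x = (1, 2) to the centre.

Step 1 — centre the observation: (x - mu) = (-1, -2).

Step 2 — invert Sigma. det(Sigma) = 6·19 - (-6)² = 78.
  Sigma^{-1} = (1/det) · [[d, -b], [-b, a]] = [[0.2436, 0.0769],
 [0.0769, 0.0769]].

Step 3 — form the quadratic (x - mu)^T · Sigma^{-1} · (x - mu):
  Sigma^{-1} · (x - mu) = (-0.3974, -0.2308).
  (x - mu)^T · [Sigma^{-1} · (x - mu)] = (-1)·(-0.3974) + (-2)·(-0.2308) = 0.859.

Step 4 — take square root: d = √(0.859) ≈ 0.9268.

d(x, mu) = √(0.859) ≈ 0.9268


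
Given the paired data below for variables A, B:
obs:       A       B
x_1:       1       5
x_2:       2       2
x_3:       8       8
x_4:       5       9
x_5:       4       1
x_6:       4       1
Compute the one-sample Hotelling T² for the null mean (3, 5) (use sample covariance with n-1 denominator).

Step 1 — sample mean vector:
  mean(A) = (1 + 2 + 8 + 5 + 4 + 4) / 6 = 24/6 = 4
  mean(B) = (5 + 2 + 8 + 9 + 1 + 1) / 6 = 26/6 = 4.3333
  x̄ = (4, 4.3333),  deviation x̄ - mu_0 = (4, 4.3333) - (3, 5) = (1, -0.6667).

Step 2 — sample covariance matrix, S[i,j] = (1/(n-1)) · Σ_k (x_{k,i} - mean_i) · (x_{k,j} - mean_j), divisor n-1 = 5:
  S[A,A] = ((-3)·(-3) + (-2)·(-2) + (4)·(4) + (1)·(1) + (0)·(0) + (0)·(0)) / 5 = 30/5 = 6
  S[A,B] = ((-3)·(0.6667) + (-2)·(-2.3333) + (4)·(3.6667) + (1)·(4.6667) + (0)·(-3.3333) + (0)·(-3.3333)) / 5 = 22/5 = 4.4
  S[B,B] = ((0.6667)·(0.6667) + (-2.3333)·(-2.3333) + (3.6667)·(3.6667) + (4.6667)·(4.6667) + (-3.3333)·(-3.3333) + (-3.3333)·(-3.3333)) / 5 = 63.3333/5 = 12.6667
  S = [[6, 4.4],
 [4.4, 12.6667]].

Step 3 — invert S. det(S) = 6·12.6667 - (4.4)² = 56.64.
  S^{-1} = (1/det) · [[d, -b], [-b, a]] = [[0.2236, -0.0777],
 [-0.0777, 0.1059]].

Step 4 — quadratic form (x̄ - mu_0)^T · S^{-1} · (x̄ - mu_0):
  S^{-1} · (x̄ - mu_0) = (0.2754, -0.1483),
  (x̄ - mu_0)^T · [...] = (1)·(0.2754) + (-0.6667)·(-0.1483) = 0.3743.

Step 5 — scale by n: T² = 6 · 0.3743 = 2.2458.

T² ≈ 2.2458


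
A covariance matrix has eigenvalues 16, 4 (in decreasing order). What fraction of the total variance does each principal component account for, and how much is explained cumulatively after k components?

Step 1 — total variance = trace(Sigma) = Σ λ_i = 16 + 4 = 20.

Step 2 — fraction explained by component i = λ_i / Σ λ:
  PC1: 16/20 = 0.8
  PC2: 4/20 = 0.2

Step 3 — cumulative fraction after k components = (λ_1 + ... + λ_k) / Σ λ:
  k = 1: 16/20 = 0.8
  k = 2: (16 + 4)/20 = 20/20 = 1

Summary (fraction, with percent):

explained: PC1 0.8 (80%), PC2 0.2 (20%);  cumulative: 0.8, 1


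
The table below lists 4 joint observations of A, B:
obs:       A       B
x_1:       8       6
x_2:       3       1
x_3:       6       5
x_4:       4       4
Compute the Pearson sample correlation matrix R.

Step 1 — column means:
  mean(A) = (8 + 3 + 6 + 4) / 4 = 21/4 = 5.25
  mean(B) = (6 + 1 + 5 + 4) / 4 = 16/4 = 4

Step 2 — sample variances and covariances s[i,j] = (1/(n-1)) · Σ_k (x_{k,i} - mean_i) · (x_{k,j} - mean_j), with n-1 = 3:
  s[A,A] = ((2.75)·(2.75) + (-2.25)·(-2.25) + (0.75)·(0.75) + (-1.25)·(-1.25)) / 3 = 14.75/3 = 4.9167
  s[A,B] = ((2.75)·(2) + (-2.25)·(-3) + (0.75)·(1) + (-1.25)·(0)) / 3 = 13/3 = 4.3333
  s[B,B] = ((2)·(2) + (-3)·(-3) + (1)·(1) + (0)·(0)) / 3 = 14/3 = 4.6667
  Sample standard deviations s_i = √(s[i,i]):
  s(A) = √(4.9167) = 2.2174
  s(B) = √(4.6667) = 2.1602

Step 3 — r_{ij} = s_{ij} / (s_i · s_j):
  r[A,A] = 1 (diagonal).
  r[A,B] = 4.3333 / (2.2174 · 2.1602) = 4.3333 / 4.79 = 0.9047
  r[B,B] = 1 (diagonal).

R is symmetric with unit diagonal. Assembling:

R = [[1, 0.9047],
 [0.9047, 1]]


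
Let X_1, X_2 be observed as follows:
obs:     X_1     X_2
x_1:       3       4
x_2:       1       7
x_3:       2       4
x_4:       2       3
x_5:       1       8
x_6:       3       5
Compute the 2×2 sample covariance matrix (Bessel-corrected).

Step 1 — column means:
  mean(X_1) = (3 + 1 + 2 + 2 + 1 + 3) / 6 = 12/6 = 2
  mean(X_2) = (4 + 7 + 4 + 3 + 8 + 5) / 6 = 31/6 = 5.1667

Step 2 — sample covariance S[i,j] = (1/(n-1)) · Σ_k (x_{k,i} - mean_i) · (x_{k,j} - mean_j), with n-1 = 5.
  S[X_1,X_1] = ((1)·(1) + (-1)·(-1) + (0)·(0) + (0)·(0) + (-1)·(-1) + (1)·(1)) / 5 = 4/5 = 0.8
  S[X_1,X_2] = ((1)·(-1.1667) + (-1)·(1.8333) + (0)·(-1.1667) + (0)·(-2.1667) + (-1)·(2.8333) + (1)·(-0.1667)) / 5 = -6/5 = -1.2
  S[X_2,X_2] = ((-1.1667)·(-1.1667) + (1.8333)·(1.8333) + (-1.1667)·(-1.1667) + (-2.1667)·(-2.1667) + (2.8333)·(2.8333) + (-0.1667)·(-0.1667)) / 5 = 18.8333/5 = 3.7667

S is symmetric (S[j,i] = S[i,j]). Assembling:

S = [[0.8, -1.2],
 [-1.2, 3.7667]]


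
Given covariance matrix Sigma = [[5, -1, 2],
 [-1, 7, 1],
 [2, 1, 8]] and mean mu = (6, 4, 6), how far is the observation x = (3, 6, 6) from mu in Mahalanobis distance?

Step 1 — centre the observation: (x - mu) = (-3, 2, 0).

Step 2 — invert Sigma (cofactor / det for 3×3, or solve directly):
  Sigma^{-1} = [[0.234, 0.0426, -0.0638],
 [0.0426, 0.1532, -0.0298],
 [-0.0638, -0.0298, 0.1447]].

Step 3 — form the quadratic (x - mu)^T · Sigma^{-1} · (x - mu):
  Sigma^{-1} · (x - mu) = (-0.617, 0.1787, 0.1319).
  (x - mu)^T · [Sigma^{-1} · (x - mu)] = (-3)·(-0.617) + (2)·(0.1787) + (0)·(0.1319) = 2.2085.

Step 4 — take square root: d = √(2.2085) ≈ 1.4861.

d(x, mu) = √(2.2085) ≈ 1.4861


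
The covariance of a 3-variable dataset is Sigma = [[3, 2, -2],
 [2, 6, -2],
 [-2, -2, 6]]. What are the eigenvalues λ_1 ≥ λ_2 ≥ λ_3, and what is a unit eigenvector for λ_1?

Step 1 — characteristic polynomial p(λ) = det(λI - Sigma) = λ³ - tr·λ² + c_1·λ - det, where tr = trace, c_1 = sum of the principal 2×2 minors, det = det(Sigma):
  tr = 3 + 6 + 6 = 15,
  c_1 = (3·6 - (2)²) + (3·6 - (-2)²) + (6·6 - (-2)²) = 14 + 14 + 32 = 60,
  det = 3·(6·6 - (-2)²) - (2)·((2)·6 - (-2)·(-2)) + (-2)·((2)·(-2) - 6·(-2)) = 3·(32) - (2)·(8) + (-2)·(8) = 64.
  So p(λ) = λ³ - 15λ² + 60λ - 64.
Step 2 — look for an integer root (rational root theorem: any rational root is an integer divisor of 64). Testing λ = 4:
  p(4) = 64 - 240 + 240 - 64 = 0  ✓
  Dividing out (λ - 4): p(λ) = (λ - 4)(λ² - 11λ + 16).
Step 3 — remaining eigenvalues from the quadratic λ² - 11λ + 16 = 0:
  Δ = 11² - 4·16 = 121 - 64 = 57,  λ = (11 ± √57)/2 = (11 ± 7.5498)/2 ≈ 9.2749 or 1.7251.
  Sorted: λ_1 = 9.2749,  λ_2 = 4,  λ_3 = 1.7251  (check: sum = 15 = tr ✓).

Step 4 — unit eigenvector for λ_1 ≈ 9.2749: v spans the null space of (Sigma - λ_1 I), whose rows are
  r_1 = (-6.2749, 2, -2),  r_2 = (2, -3.2749, -2),  r_3 = (-2, -2, -3.2749).
  v is orthogonal to every row, so take v ∝ r_1 × r_2 = ((2)·(-2) - (-2)·(-3.2749), (-2)·(2) - (-6.2749)·(-2), (-6.2749)·(-3.2749) - (2)·(2)) ≈ (-10.5498, -16.5498, 16.5498).
  Rescale (multiply by -1 so the first nonzero entry is positive): u = (10.5498, 16.5498, -16.5498).
  ||u|| = √((10.5498)² + (16.5498)² + (-16.5498)²) = √(659.093) ≈ 25.6728,  v_1 = u/||u|| ≈ (0.4109, 0.6446, -0.6446) (||v_1|| = 1).

λ_1 = 9.2749,  λ_2 = 4,  λ_3 = 1.7251;  v_1 ≈ (0.4109, 0.6446, -0.6446)


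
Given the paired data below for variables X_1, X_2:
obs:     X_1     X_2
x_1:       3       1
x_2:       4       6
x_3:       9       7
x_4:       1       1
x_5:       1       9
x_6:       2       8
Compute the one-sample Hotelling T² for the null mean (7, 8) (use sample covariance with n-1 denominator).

Step 1 — sample mean vector:
  mean(X_1) = (3 + 4 + 9 + 1 + 1 + 2) / 6 = 20/6 = 3.3333
  mean(X_2) = (1 + 6 + 7 + 1 + 9 + 8) / 6 = 32/6 = 5.3333
  x̄ = (3.3333, 5.3333),  deviation x̄ - mu_0 = (3.3333, 5.3333) - (7, 8) = (-3.6667, -2.6667).

Step 2 — sample covariance matrix, S[i,j] = (1/(n-1)) · Σ_k (x_{k,i} - mean_i) · (x_{k,j} - mean_j), divisor n-1 = 5:
  S[X_1,X_1] = ((-0.3333)·(-0.3333) + (0.6667)·(0.6667) + (5.6667)·(5.6667) + (-2.3333)·(-2.3333) + (-2.3333)·(-2.3333) + (-1.3333)·(-1.3333)) / 5 = 45.3333/5 = 9.0667
  S[X_1,X_2] = ((-0.3333)·(-4.3333) + (0.6667)·(0.6667) + (5.6667)·(1.6667) + (-2.3333)·(-4.3333) + (-2.3333)·(3.6667) + (-1.3333)·(2.6667)) / 5 = 9.3333/5 = 1.8667
  S[X_2,X_2] = ((-4.3333)·(-4.3333) + (0.6667)·(0.6667) + (1.6667)·(1.6667) + (-4.3333)·(-4.3333) + (3.6667)·(3.6667) + (2.6667)·(2.6667)) / 5 = 61.3333/5 = 12.2667
  S = [[9.0667, 1.8667],
 [1.8667, 12.2667]].

Step 3 — invert S. det(S) = 9.0667·12.2667 - (1.8667)² = 107.7333.
  S^{-1} = (1/det) · [[d, -b], [-b, a]] = [[0.1139, -0.0173],
 [-0.0173, 0.0842]].

Step 4 — quadratic form (x̄ - mu_0)^T · S^{-1} · (x̄ - mu_0):
  S^{-1} · (x̄ - mu_0) = (-0.3713, -0.1609),
  (x̄ - mu_0)^T · [...] = (-3.6667)·(-0.3713) + (-2.6667)·(-0.1609) = 1.7904.

Step 5 — scale by n: T² = 6 · 1.7904 = 10.7426.

T² ≈ 10.7426


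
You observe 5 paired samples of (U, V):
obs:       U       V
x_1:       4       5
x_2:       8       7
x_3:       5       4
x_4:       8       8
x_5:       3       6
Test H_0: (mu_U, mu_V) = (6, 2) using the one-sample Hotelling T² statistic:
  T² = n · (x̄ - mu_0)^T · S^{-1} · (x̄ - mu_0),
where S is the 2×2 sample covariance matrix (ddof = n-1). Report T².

Step 1 — sample mean vector:
  mean(U) = (4 + 8 + 5 + 8 + 3) / 5 = 28/5 = 5.6
  mean(V) = (5 + 7 + 4 + 8 + 6) / 5 = 30/5 = 6
  x̄ = (5.6, 6),  deviation x̄ - mu_0 = (5.6, 6) - (6, 2) = (-0.4, 4).

Step 2 — sample covariance matrix, S[i,j] = (1/(n-1)) · Σ_k (x_{k,i} - mean_i) · (x_{k,j} - mean_j), divisor n-1 = 4:
  S[U,U] = ((-1.6)·(-1.6) + (2.4)·(2.4) + (-0.6)·(-0.6) + (2.4)·(2.4) + (-2.6)·(-2.6)) / 4 = 21.2/4 = 5.3
  S[U,V] = ((-1.6)·(-1) + (2.4)·(1) + (-0.6)·(-2) + (2.4)·(2) + (-2.6)·(0)) / 4 = 10/4 = 2.5
  S[V,V] = ((-1)·(-1) + (1)·(1) + (-2)·(-2) + (2)·(2) + (0)·(0)) / 4 = 10/4 = 2.5
  S = [[5.3, 2.5],
 [2.5, 2.5]].

Step 3 — invert S. det(S) = 5.3·2.5 - (2.5)² = 7.
  S^{-1} = (1/det) · [[d, -b], [-b, a]] = [[0.3571, -0.3571],
 [-0.3571, 0.7571]].

Step 4 — quadratic form (x̄ - mu_0)^T · S^{-1} · (x̄ - mu_0):
  S^{-1} · (x̄ - mu_0) = (-1.5714, 3.1714),
  (x̄ - mu_0)^T · [...] = (-0.4)·(-1.5714) + (4)·(3.1714) = 13.3143.

Step 5 — scale by n: T² = 5 · 13.3143 = 66.5714.

T² ≈ 66.5714


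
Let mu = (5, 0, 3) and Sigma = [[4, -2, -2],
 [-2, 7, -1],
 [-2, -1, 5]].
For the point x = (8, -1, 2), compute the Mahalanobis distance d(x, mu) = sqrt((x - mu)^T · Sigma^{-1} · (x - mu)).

Step 1 — centre the observation: (x - mu) = (3, -1, -1).

Step 2 — invert Sigma (cofactor / det for 3×3, or solve directly):
  Sigma^{-1} = [[0.425, 0.15, 0.2],
 [0.15, 0.2, 0.1],
 [0.2, 0.1, 0.3]].

Step 3 — form the quadratic (x - mu)^T · Sigma^{-1} · (x - mu):
  Sigma^{-1} · (x - mu) = (0.925, 0.15, 0.2).
  (x - mu)^T · [Sigma^{-1} · (x - mu)] = (3)·(0.925) + (-1)·(0.15) + (-1)·(0.2) = 2.425.

Step 4 — take square root: d = √(2.425) ≈ 1.5572.

d(x, mu) = √(2.425) ≈ 1.5572


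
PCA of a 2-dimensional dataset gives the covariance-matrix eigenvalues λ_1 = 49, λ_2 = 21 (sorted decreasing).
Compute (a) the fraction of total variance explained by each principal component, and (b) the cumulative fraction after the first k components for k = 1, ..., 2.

Step 1 — total variance = trace(Sigma) = Σ λ_i = 49 + 21 = 70.

Step 2 — fraction explained by component i = λ_i / Σ λ:
  PC1: 49/70 = 0.7
  PC2: 21/70 = 0.3

Step 3 — cumulative fraction after k components = (λ_1 + ... + λ_k) / Σ λ:
  k = 1: 49/70 = 0.7
  k = 2: (49 + 21)/70 = 70/70 = 1

Summary (fraction, with percent):

explained: PC1 0.7 (70%), PC2 0.3 (30%);  cumulative: 0.7, 1


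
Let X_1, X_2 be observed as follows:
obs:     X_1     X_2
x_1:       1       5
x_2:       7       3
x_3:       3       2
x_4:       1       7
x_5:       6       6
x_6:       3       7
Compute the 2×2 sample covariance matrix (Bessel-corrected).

Step 1 — column means:
  mean(X_1) = (1 + 7 + 3 + 1 + 6 + 3) / 6 = 21/6 = 3.5
  mean(X_2) = (5 + 3 + 2 + 7 + 6 + 7) / 6 = 30/6 = 5

Step 2 — sample covariance S[i,j] = (1/(n-1)) · Σ_k (x_{k,i} - mean_i) · (x_{k,j} - mean_j), with n-1 = 5.
  S[X_1,X_1] = ((-2.5)·(-2.5) + (3.5)·(3.5) + (-0.5)·(-0.5) + (-2.5)·(-2.5) + (2.5)·(2.5) + (-0.5)·(-0.5)) / 5 = 31.5/5 = 6.3
  S[X_1,X_2] = ((-2.5)·(0) + (3.5)·(-2) + (-0.5)·(-3) + (-2.5)·(2) + (2.5)·(1) + (-0.5)·(2)) / 5 = -9/5 = -1.8
  S[X_2,X_2] = ((0)·(0) + (-2)·(-2) + (-3)·(-3) + (2)·(2) + (1)·(1) + (2)·(2)) / 5 = 22/5 = 4.4

S is symmetric (S[j,i] = S[i,j]). Assembling:

S = [[6.3, -1.8],
 [-1.8, 4.4]]


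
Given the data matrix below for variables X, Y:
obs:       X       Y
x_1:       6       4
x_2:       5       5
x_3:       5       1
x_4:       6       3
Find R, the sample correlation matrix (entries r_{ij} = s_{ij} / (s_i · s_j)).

Step 1 — column means:
  mean(X) = (6 + 5 + 5 + 6) / 4 = 22/4 = 5.5
  mean(Y) = (4 + 5 + 1 + 3) / 4 = 13/4 = 3.25

Step 2 — sample variances and covariances s[i,j] = (1/(n-1)) · Σ_k (x_{k,i} - mean_i) · (x_{k,j} - mean_j), with n-1 = 3:
  s[X,X] = ((0.5)·(0.5) + (-0.5)·(-0.5) + (-0.5)·(-0.5) + (0.5)·(0.5)) / 3 = 1/3 = 0.3333
  s[X,Y] = ((0.5)·(0.75) + (-0.5)·(1.75) + (-0.5)·(-2.25) + (0.5)·(-0.25)) / 3 = 0.5/3 = 0.1667
  s[Y,Y] = ((0.75)·(0.75) + (1.75)·(1.75) + (-2.25)·(-2.25) + (-0.25)·(-0.25)) / 3 = 8.75/3 = 2.9167
  Sample standard deviations s_i = √(s[i,i]):
  s(X) = √(0.3333) = 0.5774
  s(Y) = √(2.9167) = 1.7078

Step 3 — r_{ij} = s_{ij} / (s_i · s_j):
  r[X,X] = 1 (diagonal).
  r[X,Y] = 0.1667 / (0.5774 · 1.7078) = 0.1667 / 0.986 = 0.169
  r[Y,Y] = 1 (diagonal).

R is symmetric with unit diagonal. Assembling:

R = [[1, 0.169],
 [0.169, 1]]


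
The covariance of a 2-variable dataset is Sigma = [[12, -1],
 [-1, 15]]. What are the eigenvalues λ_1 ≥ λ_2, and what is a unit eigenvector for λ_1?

Step 1 — characteristic polynomial of 2×2 Sigma:
  det(Sigma - λI) = λ² - trace · λ + det = 0.
  trace = 12 + 15 = 27, det = 12·15 - (-1)² = 179.
Step 2 — discriminant:
  Δ = trace² - 4·det = 729 - 716 = 13.
Step 3 — eigenvalues:
  λ = (trace ± √Δ)/2 = (27 ± 3.6056)/2,
  λ_1 = 15.3028,  λ_2 = 11.6972.

Step 4 — unit eigenvector for λ_1: solve (Sigma - λ_1 I)v = 0. First row:
  (12 - 15.3028)·v_x + (-1)·v_y = 0, i.e. (-3.3028)·v_x + (-1)·v_y = 0,
  so v ∝ (b, λ_1 - a) = (-1, 3.3028); multiply by -1 so the first entry is positive: u = (1, -3.3028).
  ||u|| = √((1)² + (-3.3028)²) = √(11.9083) ≈ 3.4508,
  v_1 = u/||u|| ≈ (0.2898, -0.9571) (||v_1|| = 1).

λ_1 = 15.3028,  λ_2 = 11.6972;  v_1 ≈ (0.2898, -0.9571)


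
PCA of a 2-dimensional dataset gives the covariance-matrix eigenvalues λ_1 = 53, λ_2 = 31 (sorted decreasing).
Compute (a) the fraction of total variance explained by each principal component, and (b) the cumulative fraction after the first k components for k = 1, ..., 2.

Step 1 — total variance = trace(Sigma) = Σ λ_i = 53 + 31 = 84.

Step 2 — fraction explained by component i = λ_i / Σ λ:
  PC1: 53/84 = 0.631
  PC2: 31/84 = 0.369

Step 3 — cumulative fraction after k components = (λ_1 + ... + λ_k) / Σ λ:
  k = 1: 53/84 = 0.631
  k = 2: (53 + 31)/84 = 84/84 = 1

Summary (fraction, with percent):

explained: PC1 0.631 (63.1%), PC2 0.369 (36.9%);  cumulative: 0.631, 1


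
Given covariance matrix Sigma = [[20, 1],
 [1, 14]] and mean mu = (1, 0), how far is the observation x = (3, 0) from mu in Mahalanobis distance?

Step 1 — centre the observation: (x - mu) = (2, 0).

Step 2 — invert Sigma. det(Sigma) = 20·14 - (1)² = 279.
  Sigma^{-1} = (1/det) · [[d, -b], [-b, a]] = [[0.0502, -0.0036],
 [-0.0036, 0.0717]].

Step 3 — form the quadratic (x - mu)^T · Sigma^{-1} · (x - mu):
  Sigma^{-1} · (x - mu) = (0.1004, -0.0072).
  (x - mu)^T · [Sigma^{-1} · (x - mu)] = (2)·(0.1004) + (0)·(-0.0072) = 0.2007.

Step 4 — take square root: d = √(0.2007) ≈ 0.448.

d(x, mu) = √(0.2007) ≈ 0.448


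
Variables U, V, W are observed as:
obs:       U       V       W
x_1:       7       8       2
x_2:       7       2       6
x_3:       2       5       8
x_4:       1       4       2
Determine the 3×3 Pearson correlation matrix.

Step 1 — column means:
  mean(U) = (7 + 7 + 2 + 1) / 4 = 17/4 = 4.25
  mean(V) = (8 + 2 + 5 + 4) / 4 = 19/4 = 4.75
  mean(W) = (2 + 6 + 8 + 2) / 4 = 18/4 = 4.5

Step 2 — sample variances and covariances s[i,j] = (1/(n-1)) · Σ_k (x_{k,i} - mean_i) · (x_{k,j} - mean_j), with n-1 = 3:
  s[U,U] = ((2.75)·(2.75) + (2.75)·(2.75) + (-2.25)·(-2.25) + (-3.25)·(-3.25)) / 3 = 30.75/3 = 10.25
  s[U,V] = ((2.75)·(3.25) + (2.75)·(-2.75) + (-2.25)·(0.25) + (-3.25)·(-0.75)) / 3 = 3.25/3 = 1.0833
  s[U,W] = ((2.75)·(-2.5) + (2.75)·(1.5) + (-2.25)·(3.5) + (-3.25)·(-2.5)) / 3 = -2.5/3 = -0.8333
  s[V,V] = ((3.25)·(3.25) + (-2.75)·(-2.75) + (0.25)·(0.25) + (-0.75)·(-0.75)) / 3 = 18.75/3 = 6.25
  s[V,W] = ((3.25)·(-2.5) + (-2.75)·(1.5) + (0.25)·(3.5) + (-0.75)·(-2.5)) / 3 = -9.5/3 = -3.1667
  s[W,W] = ((-2.5)·(-2.5) + (1.5)·(1.5) + (3.5)·(3.5) + (-2.5)·(-2.5)) / 3 = 27/3 = 9
  Sample standard deviations s_i = √(s[i,i]):
  s(U) = √(10.25) = 3.2016
  s(V) = √(6.25) = 2.5
  s(W) = √(9) = 3

Step 3 — r_{ij} = s_{ij} / (s_i · s_j):
  r[U,U] = 1 (diagonal).
  r[U,V] = 1.0833 / (3.2016 · 2.5) = 1.0833 / 8.0039 = 0.1354
  r[U,W] = -0.8333 / (3.2016 · 3) = -0.8333 / 9.6047 = -0.0868
  r[V,V] = 1 (diagonal).
  r[V,W] = -3.1667 / (2.5 · 3) = -3.1667 / 7.5 = -0.4222
  r[W,W] = 1 (diagonal).

R is symmetric with unit diagonal. Assembling:

R = [[1, 0.1354, -0.0868],
 [0.1354, 1, -0.4222],
 [-0.0868, -0.4222, 1]]


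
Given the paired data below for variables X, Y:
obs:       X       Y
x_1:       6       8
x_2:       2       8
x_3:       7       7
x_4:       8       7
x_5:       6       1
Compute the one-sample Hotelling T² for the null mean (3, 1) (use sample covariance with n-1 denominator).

Step 1 — sample mean vector:
  mean(X) = (6 + 2 + 7 + 8 + 6) / 5 = 29/5 = 5.8
  mean(Y) = (8 + 8 + 7 + 7 + 1) / 5 = 31/5 = 6.2
  x̄ = (5.8, 6.2),  deviation x̄ - mu_0 = (5.8, 6.2) - (3, 1) = (2.8, 5.2).

Step 2 — sample covariance matrix, S[i,j] = (1/(n-1)) · Σ_k (x_{k,i} - mean_i) · (x_{k,j} - mean_j), divisor n-1 = 4:
  S[X,X] = ((0.2)·(0.2) + (-3.8)·(-3.8) + (1.2)·(1.2) + (2.2)·(2.2) + (0.2)·(0.2)) / 4 = 20.8/4 = 5.2
  S[X,Y] = ((0.2)·(1.8) + (-3.8)·(1.8) + (1.2)·(0.8) + (2.2)·(0.8) + (0.2)·(-5.2)) / 4 = -4.8/4 = -1.2
  S[Y,Y] = ((1.8)·(1.8) + (1.8)·(1.8) + (0.8)·(0.8) + (0.8)·(0.8) + (-5.2)·(-5.2)) / 4 = 34.8/4 = 8.7
  S = [[5.2, -1.2],
 [-1.2, 8.7]].

Step 3 — invert S. det(S) = 5.2·8.7 - (-1.2)² = 43.8.
  S^{-1} = (1/det) · [[d, -b], [-b, a]] = [[0.1986, 0.0274],
 [0.0274, 0.1187]].

Step 4 — quadratic form (x̄ - mu_0)^T · S^{-1} · (x̄ - mu_0):
  S^{-1} · (x̄ - mu_0) = (0.6986, 0.6941),
  (x̄ - mu_0)^T · [...] = (2.8)·(0.6986) + (5.2)·(0.6941) = 5.5653.

Step 5 — scale by n: T² = 5 · 5.5653 = 27.8265.

T² ≈ 27.8265


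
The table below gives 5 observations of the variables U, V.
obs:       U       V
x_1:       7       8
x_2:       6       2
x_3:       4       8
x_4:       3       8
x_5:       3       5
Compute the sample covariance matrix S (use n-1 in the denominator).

Step 1 — column means:
  mean(U) = (7 + 6 + 4 + 3 + 3) / 5 = 23/5 = 4.6
  mean(V) = (8 + 2 + 8 + 8 + 5) / 5 = 31/5 = 6.2

Step 2 — sample covariance S[i,j] = (1/(n-1)) · Σ_k (x_{k,i} - mean_i) · (x_{k,j} - mean_j), with n-1 = 4.
  S[U,U] = ((2.4)·(2.4) + (1.4)·(1.4) + (-0.6)·(-0.6) + (-1.6)·(-1.6) + (-1.6)·(-1.6)) / 4 = 13.2/4 = 3.3
  S[U,V] = ((2.4)·(1.8) + (1.4)·(-4.2) + (-0.6)·(1.8) + (-1.6)·(1.8) + (-1.6)·(-1.2)) / 4 = -3.6/4 = -0.9
  S[V,V] = ((1.8)·(1.8) + (-4.2)·(-4.2) + (1.8)·(1.8) + (1.8)·(1.8) + (-1.2)·(-1.2)) / 4 = 28.8/4 = 7.2

S is symmetric (S[j,i] = S[i,j]). Assembling:

S = [[3.3, -0.9],
 [-0.9, 7.2]]
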